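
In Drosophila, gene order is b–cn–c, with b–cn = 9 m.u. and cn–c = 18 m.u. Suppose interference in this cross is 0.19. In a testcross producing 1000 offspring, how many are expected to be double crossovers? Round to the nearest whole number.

13

Map distances give recombination frequencies of 0.090 and 0.180 for the two intervals.
With interference 0.19 (so coincidence = 0.81), expected double-crossover frequency = 0.090 × 0.180 × 0.81 = 0.01312.
Expected number = 0.01312 × 1000 = 13.12 ≈ 13.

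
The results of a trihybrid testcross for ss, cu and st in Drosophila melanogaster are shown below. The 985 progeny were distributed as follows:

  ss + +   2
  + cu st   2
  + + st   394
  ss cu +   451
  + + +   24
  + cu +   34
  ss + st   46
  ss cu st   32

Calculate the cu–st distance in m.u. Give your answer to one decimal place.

6.1 m.u.

The two most frequent reciprocal classes, ss cu + and + + st, are the parental types, so the F1 was ss cu + / + + st.
The two rarest classes, ss + + and + cu st, are the double crossovers. Comparing them with the parentals, only the cu allele has switched, so cu is the middle locus and the order is st – cu – ss.
Crossovers in the st–cu interval produce the single-crossover classes ss cu st and + + + (32 + 24 = 56) plus the double crossovers (4).
RF(st–cu) = (56 + 4) / 985 = 60/985 = 0.0609 → 6.1 m.u.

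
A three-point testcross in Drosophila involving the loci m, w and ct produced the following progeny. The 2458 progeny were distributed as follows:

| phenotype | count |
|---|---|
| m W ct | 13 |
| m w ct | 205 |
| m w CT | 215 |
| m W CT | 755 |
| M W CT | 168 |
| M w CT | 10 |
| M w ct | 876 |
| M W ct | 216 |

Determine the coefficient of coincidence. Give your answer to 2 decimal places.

0.31

The two most frequent reciprocal classes, M w ct and m W CT, are the parental types, so the F1 was M w ct / m W CT.
The two rarest classes, M w CT and m W ct, are the double crossovers. Comparing them with the parentals, only the ct allele has switched, so ct is the middle locus and the order is m – ct – w.
m–ct: (373 + 23)/2458 = 0.1611; ct–w: (431 + 23)/2458 = 0.1847.
Expected DCO frequency = 0.1611 × 0.1847 ≈ 0.02976; observed = 23/2458 ≈ 0.00936.
Coefficient of coincidence = 0.00936/0.02976 ≈ 0.31.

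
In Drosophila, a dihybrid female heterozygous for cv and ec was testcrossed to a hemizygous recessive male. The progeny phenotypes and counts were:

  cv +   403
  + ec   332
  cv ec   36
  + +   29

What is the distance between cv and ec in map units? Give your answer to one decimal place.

The two most frequent classes, + ec (332) and cv + (403), are the parental types, so the F1 was + ec / cv +.
The recombinant classes are + + and cv ec: 29 + 36 = 65.
Recombination frequency = 65/800 = 0.0813 ≈ 8.1%, i.e. 8.1 map units.

8.1 map units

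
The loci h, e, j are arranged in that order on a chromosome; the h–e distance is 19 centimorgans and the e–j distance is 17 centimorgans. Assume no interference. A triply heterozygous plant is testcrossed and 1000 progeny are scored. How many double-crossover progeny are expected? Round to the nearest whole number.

32

Map distances give recombination frequencies of 0.190 and 0.170 for the two intervals.
With no interference, expected double-crossover frequency = 0.190 × 0.170 = 0.03230.
Expected number = 0.03230 × 1000 = 32.30 ≈ 32.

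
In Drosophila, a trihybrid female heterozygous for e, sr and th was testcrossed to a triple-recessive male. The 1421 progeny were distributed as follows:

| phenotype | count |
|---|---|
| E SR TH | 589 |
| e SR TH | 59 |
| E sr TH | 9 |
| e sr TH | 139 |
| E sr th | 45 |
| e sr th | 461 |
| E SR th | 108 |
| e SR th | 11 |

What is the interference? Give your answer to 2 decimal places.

The two most frequent reciprocal classes, e sr th and E SR TH, are the parental types, so the F1 was e sr th / E SR TH.
The two rarest classes, e SR th and E sr TH, are the double crossovers. Comparing them with the parentals, only the sr allele has switched, so sr is the middle locus and the order is th – sr – e.
th–sr: (247 + 20)/1421 = 0.1879; sr–e: (104 + 20)/1421 = 0.0873.
Expected DCO frequency = 0.1879 × 0.0873 ≈ 0.01640; observed = 20/1421 ≈ 0.01407.
Coefficient of coincidence = 0.01407/0.01640 ≈ 0.86; interference = 1 − 0.86 = 0.14.

0.14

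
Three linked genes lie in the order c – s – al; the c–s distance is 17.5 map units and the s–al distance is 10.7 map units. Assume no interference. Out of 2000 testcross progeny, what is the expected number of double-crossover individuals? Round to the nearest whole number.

Map distances give recombination frequencies of 0.175 and 0.107 for the two intervals.
With no interference, expected double-crossover frequency = 0.175 × 0.107 = 0.01872.
Expected number = 0.01872 × 2000 = 37.45 ≈ 37.

37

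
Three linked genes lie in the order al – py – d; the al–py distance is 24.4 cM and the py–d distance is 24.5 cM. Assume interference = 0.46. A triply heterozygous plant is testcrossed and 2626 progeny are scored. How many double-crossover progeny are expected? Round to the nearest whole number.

Map distances give recombination frequencies of 0.244 and 0.245 for the two intervals.
With interference 0.46 (so coincidence = 0.54), expected double-crossover frequency = 0.244 × 0.245 × 0.54 = 0.03228.
Expected number = 0.03228 × 2626 = 84.77 ≈ 85.

85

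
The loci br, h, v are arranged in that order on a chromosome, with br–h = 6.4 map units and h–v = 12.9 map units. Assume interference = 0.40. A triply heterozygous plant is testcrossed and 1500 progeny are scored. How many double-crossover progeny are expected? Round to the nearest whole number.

Map distances give recombination frequencies of 0.064 and 0.129 for the two intervals.
With interference 0.40 (so coincidence = 0.60), expected double-crossover frequency = 0.064 × 0.129 × 0.60 = 0.00495.
Expected number = 0.00495 × 1500 = 7.43 ≈ 7.

7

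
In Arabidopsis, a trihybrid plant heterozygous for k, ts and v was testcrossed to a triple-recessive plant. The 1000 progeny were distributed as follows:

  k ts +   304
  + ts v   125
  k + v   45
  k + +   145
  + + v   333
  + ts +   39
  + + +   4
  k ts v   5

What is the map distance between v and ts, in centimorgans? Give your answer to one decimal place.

The two most frequent reciprocal classes, + + v and k ts +, are the parental types, so the F1 was + + v / k ts +.
The two rarest classes, + + + and k ts v, are the double crossovers. Comparing them with the parentals, only the v allele has switched, so v is the middle locus and the order is ts – v – k.
Crossovers in the ts–v interval produce the single-crossover classes + ts v and k + + (125 + 145 = 270) plus the double crossovers (9).
RF(ts–v) = (270 + 9) / 1000 = 279/1000 = 0.2790 → 27.9 centimorgans.

27.9 centimorgans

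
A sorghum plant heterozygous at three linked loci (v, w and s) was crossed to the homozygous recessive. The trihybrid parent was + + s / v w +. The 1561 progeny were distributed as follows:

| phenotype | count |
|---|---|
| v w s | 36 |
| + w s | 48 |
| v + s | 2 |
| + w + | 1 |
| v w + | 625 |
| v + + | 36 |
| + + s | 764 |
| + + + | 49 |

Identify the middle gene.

v

The two rarest classes, v + s and + w +, are the double crossovers. Comparing them with the parentals, only the v allele has switched, so v is the middle locus and the order is s – v – w.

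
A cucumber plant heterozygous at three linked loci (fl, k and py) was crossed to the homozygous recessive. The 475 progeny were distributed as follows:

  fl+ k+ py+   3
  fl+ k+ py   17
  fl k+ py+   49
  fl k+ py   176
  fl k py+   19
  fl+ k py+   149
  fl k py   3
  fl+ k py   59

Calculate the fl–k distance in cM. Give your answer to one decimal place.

8.8 cM

The two most frequent reciprocal classes, fl+ k py+ and fl k+ py, are the parental types, so the F1 was fl+ k py+ / fl k+ py.
The two rarest classes, fl+ k+ py+ and fl k py, are the double crossovers. Comparing them with the parentals, only the k allele has switched, so k is the middle locus and the order is py – k – fl.
Crossovers in the k–fl interval produce the single-crossover classes fl k py+ and fl+ k+ py (19 + 17 = 36) plus the double crossovers (6).
RF(k–fl) = (36 + 6) / 475 = 42/475 = 0.0884 → 8.8 cM.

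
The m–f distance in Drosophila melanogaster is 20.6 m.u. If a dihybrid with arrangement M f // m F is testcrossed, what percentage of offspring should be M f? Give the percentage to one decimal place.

39.7%

A map distance of 20.6 m.u. corresponds to a recombination frequency of 0.206.
The F1 is M f / m F, so M f is a parental gamete class with expected frequency (1 − r)/2 = 0.794/2 = 0.3970.
That is 0.3970 = 39.7% of the progeny.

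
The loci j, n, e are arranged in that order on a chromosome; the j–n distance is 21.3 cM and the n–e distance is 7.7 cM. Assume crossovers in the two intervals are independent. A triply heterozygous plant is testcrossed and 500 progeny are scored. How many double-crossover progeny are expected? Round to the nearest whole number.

Map distances give recombination frequencies of 0.213 and 0.077 for the two intervals.
With no interference, expected double-crossover frequency = 0.213 × 0.077 = 0.01640.
Expected number = 0.01640 × 500 = 8.20 ≈ 8.

8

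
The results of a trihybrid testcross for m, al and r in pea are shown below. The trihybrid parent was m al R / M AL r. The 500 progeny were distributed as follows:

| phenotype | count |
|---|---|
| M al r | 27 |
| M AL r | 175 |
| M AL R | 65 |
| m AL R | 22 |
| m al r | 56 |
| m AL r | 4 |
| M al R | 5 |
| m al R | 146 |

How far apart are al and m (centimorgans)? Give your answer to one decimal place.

The two rarest classes, M al R and m AL r, are the double crossovers. Comparing them with the parentals, only the m allele has switched, so m is the middle locus and the order is r – m – al.
Crossovers in the m–al interval produce the single-crossover classes m AL R and M al r (22 + 27 = 49) plus the double crossovers (9).
RF(m–al) = (49 + 9) / 500 = 58/500 = 0.1160 → 11.6 centimorgans.

11.6 centimorgans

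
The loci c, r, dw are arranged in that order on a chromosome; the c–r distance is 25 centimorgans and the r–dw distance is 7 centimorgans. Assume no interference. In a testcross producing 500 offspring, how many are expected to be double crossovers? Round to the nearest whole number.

Map distances give recombination frequencies of 0.250 and 0.070 for the two intervals.
With no interference, expected double-crossover frequency = 0.250 × 0.070 = 0.01750.
Expected number = 0.01750 × 500 = 8.75 ≈ 9.

9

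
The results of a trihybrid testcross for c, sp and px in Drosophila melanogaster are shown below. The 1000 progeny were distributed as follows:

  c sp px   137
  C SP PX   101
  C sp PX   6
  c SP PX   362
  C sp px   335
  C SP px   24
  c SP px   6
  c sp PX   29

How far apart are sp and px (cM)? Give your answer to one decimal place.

The two most frequent reciprocal classes, C sp px and c SP PX, are the parental types, so the F1 was C sp px / c SP PX.
The two rarest classes, C sp PX and c SP px, are the double crossovers. Comparing them with the parentals, only the px allele has switched, so px is the middle locus and the order is sp – px – c.
Crossovers in the sp–px interval produce the single-crossover classes C SP px and c sp PX (24 + 29 = 53) plus the double crossovers (12).
RF(sp–px) = (53 + 12) / 1000 = 65/1000 = 0.0650 → 6.5 cM.

6.5 cM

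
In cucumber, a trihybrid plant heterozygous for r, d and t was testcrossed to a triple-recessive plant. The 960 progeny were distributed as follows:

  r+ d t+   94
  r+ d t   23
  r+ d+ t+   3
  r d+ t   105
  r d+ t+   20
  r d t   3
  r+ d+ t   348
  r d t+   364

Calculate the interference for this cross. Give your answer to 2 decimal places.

0.43

The two most frequent reciprocal classes, r+ d+ t and r d t+, are the parental types, so the F1 was r+ d+ t / r d t+.
The two rarest classes, r+ d+ t+ and r d t, are the double crossovers. Comparing them with the parentals, only the t allele has switched, so t is the middle locus and the order is r – t – d.
r–t: (199 + 6)/960 = 0.2135; t–d: (43 + 6)/960 = 0.0510.
Expected DCO frequency = 0.2135 × 0.0510 ≈ 0.01089; observed = 6/960 ≈ 0.00625.
Coefficient of coincidence = 0.00625/0.01089 ≈ 0.57; interference = 1 − 0.57 = 0.43.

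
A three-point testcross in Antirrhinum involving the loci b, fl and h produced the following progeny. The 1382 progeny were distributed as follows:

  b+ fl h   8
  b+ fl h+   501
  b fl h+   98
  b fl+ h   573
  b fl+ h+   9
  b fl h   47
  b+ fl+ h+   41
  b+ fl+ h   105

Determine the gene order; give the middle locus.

The two most frequent reciprocal classes, b+ fl h+ and b fl+ h, are the parental types, so the F1 was b+ fl h+ / b fl+ h.
The two rarest classes, b+ fl h and b fl+ h+, are the double crossovers. Comparing them with the parentals, only the h allele has switched, so h is the middle locus and the order is b – h – fl.

h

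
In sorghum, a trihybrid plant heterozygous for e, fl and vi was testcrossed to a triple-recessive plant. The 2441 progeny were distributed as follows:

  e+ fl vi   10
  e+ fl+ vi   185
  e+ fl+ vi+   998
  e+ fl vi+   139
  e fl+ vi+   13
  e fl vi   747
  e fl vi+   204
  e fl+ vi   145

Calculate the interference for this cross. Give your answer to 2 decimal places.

0.56

The two most frequent reciprocal classes, e+ fl+ vi+ and e fl vi, are the parental types, so the F1 was e+ fl+ vi+ / e fl vi.
The two rarest classes, e fl+ vi+ and e+ fl vi, are the double crossovers. Comparing them with the parentals, only the e allele has switched, so e is the middle locus and the order is fl – e – vi.
fl–e: (284 + 23)/2441 = 0.1258; e–vi: (389 + 23)/2441 = 0.1688.
Expected DCO frequency = 0.1258 × 0.1688 ≈ 0.02124; observed = 23/2441 ≈ 0.00942.
Coefficient of coincidence = 0.00942/0.02124 ≈ 0.44; interference = 1 − 0.44 = 0.56.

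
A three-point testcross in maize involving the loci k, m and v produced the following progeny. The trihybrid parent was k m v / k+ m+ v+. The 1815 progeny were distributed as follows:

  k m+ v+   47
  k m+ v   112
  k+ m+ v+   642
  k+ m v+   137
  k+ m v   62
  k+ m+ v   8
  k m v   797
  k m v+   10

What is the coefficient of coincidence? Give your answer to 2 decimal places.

0.96

The two rarest classes, k m v+ and k+ m+ v, are the double crossovers. Comparing them with the parentals, only the v allele has switched, so v is the middle locus and the order is m – v – k.
m–v: (249 + 18)/1815 = 0.1471; v–k: (109 + 18)/1815 = 0.0700.
Expected DCO frequency = 0.1471 × 0.0700 ≈ 0.01030; observed = 18/1815 ≈ 0.00992.
Coefficient of coincidence = 0.00992/0.01030 ≈ 0.96.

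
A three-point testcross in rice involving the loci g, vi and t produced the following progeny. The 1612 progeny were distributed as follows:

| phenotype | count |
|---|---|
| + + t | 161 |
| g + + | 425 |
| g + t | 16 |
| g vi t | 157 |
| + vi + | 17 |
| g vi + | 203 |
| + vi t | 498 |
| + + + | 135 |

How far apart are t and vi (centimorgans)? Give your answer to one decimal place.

24.6 centimorgans

The two most frequent reciprocal classes, + vi t and g + +, are the parental types, so the F1 was + vi t / g + +.
The two rarest classes, + vi + and g + t, are the double crossovers. Comparing them with the parentals, only the t allele has switched, so t is the middle locus and the order is g – t – vi.
Crossovers in the t–vi interval produce the single-crossover classes + + t and g vi + (161 + 203 = 364) plus the double crossovers (33).
RF(t–vi) = (364 + 33) / 1612 = 397/1612 = 0.2463 → 24.6 centimorgans.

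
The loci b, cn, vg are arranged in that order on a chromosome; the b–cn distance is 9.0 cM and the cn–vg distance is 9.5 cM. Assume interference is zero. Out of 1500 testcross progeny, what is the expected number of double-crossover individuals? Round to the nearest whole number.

Map distances give recombination frequencies of 0.090 and 0.095 for the two intervals.
With no interference, expected double-crossover frequency = 0.090 × 0.095 = 0.00855.
Expected number = 0.00855 × 1500 = 12.83 ≈ 13.

13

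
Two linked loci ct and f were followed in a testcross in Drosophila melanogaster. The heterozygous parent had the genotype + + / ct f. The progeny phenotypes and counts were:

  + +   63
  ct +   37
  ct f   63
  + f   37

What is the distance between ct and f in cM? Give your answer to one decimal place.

37.0 cM

The recombinant classes are + f and ct +: 37 + 37 = 74.
Recombination frequency = 74/200 = 0.3700 ≈ 37.0%, i.e. 37.0 cM.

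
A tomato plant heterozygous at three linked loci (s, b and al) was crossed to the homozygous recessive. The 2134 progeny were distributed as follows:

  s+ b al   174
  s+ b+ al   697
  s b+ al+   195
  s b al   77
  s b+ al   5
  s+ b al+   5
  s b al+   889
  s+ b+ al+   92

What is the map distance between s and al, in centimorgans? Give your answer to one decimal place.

The two most frequent reciprocal classes, s+ b+ al and s b al+, are the parental types, so the F1 was s+ b+ al / s b al+.
The two rarest classes, s b+ al and s+ b al+, are the double crossovers. Comparing them with the parentals, only the s allele has switched, so s is the middle locus and the order is al – s – b.
Crossovers in the al–s interval produce the single-crossover classes s+ b+ al+ and s b al (92 + 77 = 169) plus the double crossovers (10).
RF(al–s) = (169 + 10) / 2134 = 179/2134 = 0.0839 → 8.4 centimorgans.

8.4 centimorgans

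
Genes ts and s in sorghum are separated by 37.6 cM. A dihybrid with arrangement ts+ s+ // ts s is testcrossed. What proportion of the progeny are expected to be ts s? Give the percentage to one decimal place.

31.2%

A map distance of 37.6 cM corresponds to a recombination frequency of 0.376.
The F1 is ts+ s+ / ts s, so ts s is a parental gamete class with expected frequency (1 − r)/2 = 0.624/2 = 0.3120.
That is 0.3120 = 31.2% of the progeny.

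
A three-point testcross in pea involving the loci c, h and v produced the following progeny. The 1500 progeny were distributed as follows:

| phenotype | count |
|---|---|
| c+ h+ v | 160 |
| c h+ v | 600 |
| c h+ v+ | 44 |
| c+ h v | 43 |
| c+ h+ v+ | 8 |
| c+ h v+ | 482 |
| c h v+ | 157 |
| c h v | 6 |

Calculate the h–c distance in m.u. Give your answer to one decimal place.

22.1 m.u.

The two most frequent reciprocal classes, c h+ v and c+ h v+, are the parental types, so the F1 was c h+ v / c+ h v+.
The two rarest classes, c h v and c+ h+ v+, are the double crossovers. Comparing them with the parentals, only the h allele has switched, so h is the middle locus and the order is v – h – c.
Crossovers in the h–c interval produce the single-crossover classes c+ h+ v and c h v+ (160 + 157 = 317) plus the double crossovers (14).
RF(h–c) = (317 + 14) / 1500 = 331/1500 = 0.2207 → 22.1 m.u.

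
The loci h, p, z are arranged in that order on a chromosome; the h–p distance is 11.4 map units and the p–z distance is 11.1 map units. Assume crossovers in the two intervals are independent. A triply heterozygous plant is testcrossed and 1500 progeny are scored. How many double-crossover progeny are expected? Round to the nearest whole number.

Map distances give recombination frequencies of 0.114 and 0.111 for the two intervals.
With no interference, expected double-crossover frequency = 0.114 × 0.111 = 0.01265.
Expected number = 0.01265 × 1500 = 18.98 ≈ 19.

19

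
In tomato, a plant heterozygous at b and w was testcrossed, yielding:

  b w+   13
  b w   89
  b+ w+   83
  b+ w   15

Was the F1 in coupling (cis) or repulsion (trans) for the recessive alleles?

cis

The two most frequent classes are b+ w+ (83) and b w (89); these are the parental (non-recombinant) types.
So the F1 carried b+ w+ on one chromosome and b w on the other — the recessive alleles are on the same chromosome (cis / coupling).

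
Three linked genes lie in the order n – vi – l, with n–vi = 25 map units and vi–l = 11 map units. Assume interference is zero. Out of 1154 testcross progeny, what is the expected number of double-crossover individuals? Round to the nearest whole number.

32

Map distances give recombination frequencies of 0.250 and 0.110 for the two intervals.
With no interference, expected double-crossover frequency = 0.250 × 0.110 = 0.02750.
Expected number = 0.02750 × 1154 = 31.73 ≈ 32.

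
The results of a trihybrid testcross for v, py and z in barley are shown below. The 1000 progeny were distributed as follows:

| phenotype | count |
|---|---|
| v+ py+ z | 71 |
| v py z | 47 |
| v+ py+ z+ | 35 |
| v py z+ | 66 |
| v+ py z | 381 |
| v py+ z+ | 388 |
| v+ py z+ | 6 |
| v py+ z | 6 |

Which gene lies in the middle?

The two most frequent reciprocal classes, v+ py z and v py+ z+, are the parental types, so the F1 was v+ py z / v py+ z+.
The two rarest classes, v+ py z+ and v py+ z, are the double crossovers. Comparing them with the parentals, only the z allele has switched, so z is the middle locus and the order is py – z – v.

z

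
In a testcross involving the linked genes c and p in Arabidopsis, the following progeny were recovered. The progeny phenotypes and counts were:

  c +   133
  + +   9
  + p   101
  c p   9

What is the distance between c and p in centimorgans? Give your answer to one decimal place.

The two most frequent classes, + p (101) and c + (133), are the parental types, so the F1 was + p / c +.
The recombinant classes are + + and c p: 9 + 9 = 18.
Recombination frequency = 18/252 = 0.0714 ≈ 7.1%, i.e. 7.1 centimorgans.

7.1 centimorgans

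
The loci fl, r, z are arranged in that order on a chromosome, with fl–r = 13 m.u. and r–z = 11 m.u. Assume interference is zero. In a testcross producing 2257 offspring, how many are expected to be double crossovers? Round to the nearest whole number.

32

Map distances give recombination frequencies of 0.130 and 0.110 for the two intervals.
With no interference, expected double-crossover frequency = 0.130 × 0.110 = 0.01430.
Expected number = 0.01430 × 2257 = 32.28 ≈ 32.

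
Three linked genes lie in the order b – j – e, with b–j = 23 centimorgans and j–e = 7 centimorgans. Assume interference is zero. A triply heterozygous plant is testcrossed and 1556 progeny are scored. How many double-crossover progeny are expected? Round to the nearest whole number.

Map distances give recombination frequencies of 0.230 and 0.070 for the two intervals.
With no interference, expected double-crossover frequency = 0.230 × 0.070 = 0.01610.
Expected number = 0.01610 × 1556 = 25.05 ≈ 25.

25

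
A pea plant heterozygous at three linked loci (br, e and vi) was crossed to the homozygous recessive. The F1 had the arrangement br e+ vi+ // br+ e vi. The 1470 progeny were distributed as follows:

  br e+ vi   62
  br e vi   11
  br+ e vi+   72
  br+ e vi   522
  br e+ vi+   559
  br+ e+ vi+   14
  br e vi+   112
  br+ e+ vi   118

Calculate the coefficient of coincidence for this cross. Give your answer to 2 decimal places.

0.91

The two rarest classes, br+ e+ vi+ and br e vi, are the double crossovers. Comparing them with the parentals, only the br allele has switched, so br is the middle locus and the order is e – br – vi.
e–br: (230 + 25)/1470 = 0.1735; br–vi: (134 + 25)/1470 = 0.1082.
Expected DCO frequency = 0.1735 × 0.1082 ≈ 0.01877; observed = 25/1470 ≈ 0.01701.
Coefficient of coincidence = 0.01701/0.01877 ≈ 0.91.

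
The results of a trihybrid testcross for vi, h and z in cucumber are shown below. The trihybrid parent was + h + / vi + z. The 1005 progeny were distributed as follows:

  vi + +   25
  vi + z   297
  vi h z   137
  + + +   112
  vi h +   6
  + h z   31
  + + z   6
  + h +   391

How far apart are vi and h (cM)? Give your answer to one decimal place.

The two rarest classes, vi h + and + + z, are the double crossovers. Comparing them with the parentals, only the vi allele has switched, so vi is the middle locus and the order is h – vi – z.
Crossovers in the h–vi interval produce the single-crossover classes + + + and vi h z (112 + 137 = 249) plus the double crossovers (12).
RF(h–vi) = (249 + 12) / 1005 = 261/1005 = 0.2597 → 26.0 cM.

26.0 cM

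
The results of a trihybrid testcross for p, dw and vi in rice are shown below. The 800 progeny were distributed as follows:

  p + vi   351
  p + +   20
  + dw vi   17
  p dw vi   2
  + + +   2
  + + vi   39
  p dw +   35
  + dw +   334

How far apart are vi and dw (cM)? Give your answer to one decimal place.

5.1 cM

The two most frequent reciprocal classes, p + vi and + dw +, are the parental types, so the F1 was p + vi / + dw +.
The two rarest classes, p dw vi and + + +, are the double crossovers. Comparing them with the parentals, only the dw allele has switched, so dw is the middle locus and the order is p – dw – vi.
Crossovers in the dw–vi interval produce the single-crossover classes p + + and + dw vi (20 + 17 = 37) plus the double crossovers (4).
RF(dw–vi) = (37 + 4) / 800 = 41/800 = 0.0512 → 5.1 cM.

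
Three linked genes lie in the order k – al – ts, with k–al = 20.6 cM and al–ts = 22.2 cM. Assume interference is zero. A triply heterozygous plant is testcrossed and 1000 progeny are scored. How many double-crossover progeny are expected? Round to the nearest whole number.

46

Map distances give recombination frequencies of 0.206 and 0.222 for the two intervals.
With no interference, expected double-crossover frequency = 0.206 × 0.222 = 0.04573.
Expected number = 0.04573 × 1000 = 45.73 ≈ 46.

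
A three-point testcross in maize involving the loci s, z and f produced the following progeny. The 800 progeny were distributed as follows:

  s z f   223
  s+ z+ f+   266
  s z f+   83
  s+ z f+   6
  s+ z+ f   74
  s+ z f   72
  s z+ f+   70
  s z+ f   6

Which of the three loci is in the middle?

The two most frequent reciprocal classes, s+ z+ f+ and s z f, are the parental types, so the F1 was s+ z+ f+ / s z f.
The two rarest classes, s+ z f+ and s z+ f, are the double crossovers. Comparing them with the parentals, only the z allele has switched, so z is the middle locus and the order is f – z – s.

z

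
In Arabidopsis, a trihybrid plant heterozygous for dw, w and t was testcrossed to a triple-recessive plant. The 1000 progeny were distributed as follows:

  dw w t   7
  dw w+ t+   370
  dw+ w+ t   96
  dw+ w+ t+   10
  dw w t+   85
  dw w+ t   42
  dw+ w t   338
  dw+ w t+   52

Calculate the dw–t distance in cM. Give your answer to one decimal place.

11.1 cM

The two most frequent reciprocal classes, dw+ w t and dw w+ t+, are the parental types, so the F1 was dw+ w t / dw w+ t+.
The two rarest classes, dw w t and dw+ w+ t+, are the double crossovers. Comparing them with the parentals, only the dw allele has switched, so dw is the middle locus and the order is t – dw – w.
Crossovers in the t–dw interval produce the single-crossover classes dw+ w t+ and dw w+ t (52 + 42 = 94) plus the double crossovers (17).
RF(t–dw) = (94 + 17) / 1000 = 111/1000 = 0.1110 → 11.1 cM.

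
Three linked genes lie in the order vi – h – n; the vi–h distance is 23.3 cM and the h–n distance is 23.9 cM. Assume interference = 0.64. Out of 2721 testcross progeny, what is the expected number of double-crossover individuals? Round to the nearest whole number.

Map distances give recombination frequencies of 0.233 and 0.239 for the two intervals.
With interference 0.64 (so coincidence = 0.36), expected double-crossover frequency = 0.233 × 0.239 × 0.36 = 0.02005.
Expected number = 0.02005 × 2721 = 54.55 ≈ 55.

55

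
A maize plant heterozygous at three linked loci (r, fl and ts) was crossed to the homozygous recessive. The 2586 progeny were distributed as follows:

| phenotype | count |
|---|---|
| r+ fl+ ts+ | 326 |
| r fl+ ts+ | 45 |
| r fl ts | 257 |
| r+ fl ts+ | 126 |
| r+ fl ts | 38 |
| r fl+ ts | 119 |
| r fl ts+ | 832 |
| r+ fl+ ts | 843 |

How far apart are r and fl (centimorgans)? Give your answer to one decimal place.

12.7 centimorgans

The two most frequent reciprocal classes, r+ fl+ ts and r fl ts+, are the parental types, so the F1 was r+ fl+ ts / r fl ts+.
The two rarest classes, r+ fl ts and r fl+ ts+, are the double crossovers. Comparing them with the parentals, only the fl allele has switched, so fl is the middle locus and the order is ts – fl – r.
Crossovers in the fl–r interval produce the single-crossover classes r fl+ ts and r+ fl ts+ (119 + 126 = 245) plus the double crossovers (83).
RF(fl–r) = (245 + 83) / 2586 = 328/2586 = 0.1268 → 12.7 centimorgans.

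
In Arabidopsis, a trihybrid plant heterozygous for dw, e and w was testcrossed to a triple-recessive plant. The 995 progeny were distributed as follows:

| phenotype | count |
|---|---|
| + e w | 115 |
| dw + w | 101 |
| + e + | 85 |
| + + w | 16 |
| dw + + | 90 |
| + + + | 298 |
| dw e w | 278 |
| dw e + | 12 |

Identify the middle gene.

The two most frequent reciprocal classes, dw e w and + + +, are the parental types, so the F1 was dw e w / + + +.
The two rarest classes, dw e + and + + w, are the double crossovers. Comparing them with the parentals, only the w allele has switched, so w is the middle locus and the order is e – w – dw.

w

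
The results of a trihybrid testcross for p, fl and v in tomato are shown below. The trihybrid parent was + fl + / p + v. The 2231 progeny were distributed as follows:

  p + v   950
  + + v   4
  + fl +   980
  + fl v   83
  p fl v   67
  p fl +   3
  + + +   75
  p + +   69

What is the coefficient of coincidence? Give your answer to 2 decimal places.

0.66

The two rarest classes, p fl + and + + v, are the double crossovers. Comparing them with the parentals, only the p allele has switched, so p is the middle locus and the order is fl – p – v.
fl–p: (142 + 7)/2231 = 0.0668; p–v: (152 + 7)/2231 = 0.0713.
Expected DCO frequency = 0.0668 × 0.0713 ≈ 0.00476; observed = 7/2231 ≈ 0.00314.
Coefficient of coincidence = 0.00314/0.00476 ≈ 0.66.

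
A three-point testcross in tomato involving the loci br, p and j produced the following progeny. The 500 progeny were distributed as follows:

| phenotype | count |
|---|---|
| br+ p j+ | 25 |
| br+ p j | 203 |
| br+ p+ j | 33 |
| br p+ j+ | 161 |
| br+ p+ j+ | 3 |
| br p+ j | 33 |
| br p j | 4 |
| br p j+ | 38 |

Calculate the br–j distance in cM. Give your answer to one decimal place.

13.0 cM

The two most frequent reciprocal classes, br p+ j+ and br+ p j, are the parental types, so the F1 was br p+ j+ / br+ p j.
The two rarest classes, br+ p+ j+ and br p j, are the double crossovers. Comparing them with the parentals, only the br allele has switched, so br is the middle locus and the order is p – br – j.
Crossovers in the br–j interval produce the single-crossover classes br p+ j and br+ p j+ (33 + 25 = 58) plus the double crossovers (7).
RF(br–j) = (58 + 7) / 500 = 65/500 = 0.1300 → 13.0 cM.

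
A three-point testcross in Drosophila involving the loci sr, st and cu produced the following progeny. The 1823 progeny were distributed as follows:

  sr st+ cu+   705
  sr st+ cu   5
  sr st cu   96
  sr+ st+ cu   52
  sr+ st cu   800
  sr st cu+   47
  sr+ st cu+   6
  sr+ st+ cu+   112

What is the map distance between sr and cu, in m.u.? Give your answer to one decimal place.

12.0 m.u.

The two most frequent reciprocal classes, sr+ st cu and sr st+ cu+, are the parental types, so the F1 was sr+ st cu / sr st+ cu+.
The two rarest classes, sr+ st cu+ and sr st+ cu, are the double crossovers. Comparing them with the parentals, only the cu allele has switched, so cu is the middle locus and the order is sr – cu – st.
Crossovers in the sr–cu interval produce the single-crossover classes sr st cu and sr+ st+ cu+ (96 + 112 = 208) plus the double crossovers (11).
RF(sr–cu) = (208 + 11) / 1823 = 219/1823 = 0.1201 → 12.0 m.u.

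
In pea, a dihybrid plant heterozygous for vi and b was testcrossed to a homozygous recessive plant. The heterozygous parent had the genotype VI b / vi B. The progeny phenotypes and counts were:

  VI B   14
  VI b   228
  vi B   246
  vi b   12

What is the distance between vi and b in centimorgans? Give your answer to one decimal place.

5.2 centimorgans

The recombinant classes are VI B and vi b: 14 + 12 = 26.
Recombination frequency = 26/500 = 0.0520 ≈ 5.2%, i.e. 5.2 centimorgans.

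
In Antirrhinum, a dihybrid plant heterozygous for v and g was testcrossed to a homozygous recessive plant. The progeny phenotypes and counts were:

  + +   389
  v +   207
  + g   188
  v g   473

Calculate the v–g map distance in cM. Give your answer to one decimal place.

31.4 cM

The two most frequent classes, + + (389) and v g (473), are the parental types, so the F1 was + + / v g.
The recombinant classes are + g and v +: 188 + 207 = 395.
Recombination frequency = 395/1257 = 0.3142 ≈ 31.4%, i.e. 31.4 cM.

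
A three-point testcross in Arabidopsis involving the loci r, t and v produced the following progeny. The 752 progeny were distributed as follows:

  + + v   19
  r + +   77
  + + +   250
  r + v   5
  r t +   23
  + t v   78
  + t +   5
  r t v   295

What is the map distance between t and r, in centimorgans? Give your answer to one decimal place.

The two most frequent reciprocal classes, r t v and + + +, are the parental types, so the F1 was r t v / + + +.
The two rarest classes, r + v and + t +, are the double crossovers. Comparing them with the parentals, only the t allele has switched, so t is the middle locus and the order is r – t – v.
Crossovers in the r–t interval produce the single-crossover classes + t v and r + + (78 + 77 = 155) plus the double crossovers (10).
RF(r–t) = (155 + 10) / 752 = 165/752 = 0.2194 → 21.9 centimorgans.

21.9 centimorgans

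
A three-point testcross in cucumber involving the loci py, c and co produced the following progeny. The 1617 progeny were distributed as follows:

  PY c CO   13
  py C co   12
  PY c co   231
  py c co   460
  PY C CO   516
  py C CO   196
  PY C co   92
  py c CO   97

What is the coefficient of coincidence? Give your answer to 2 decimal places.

The two most frequent reciprocal classes, PY C CO and py c co, are the parental types, so the F1 was PY C CO / py c co.
The two rarest classes, PY c CO and py C co, are the double crossovers. Comparing them with the parentals, only the c allele has switched, so c is the middle locus and the order is co – c – py.
co–c: (189 + 25)/1617 = 0.1323; c–py: (427 + 25)/1617 = 0.2795.
Expected DCO frequency = 0.1323 × 0.2795 ≈ 0.03698; observed = 25/1617 ≈ 0.01546.
Coefficient of coincidence = 0.01546/0.03698 ≈ 0.42.

0.42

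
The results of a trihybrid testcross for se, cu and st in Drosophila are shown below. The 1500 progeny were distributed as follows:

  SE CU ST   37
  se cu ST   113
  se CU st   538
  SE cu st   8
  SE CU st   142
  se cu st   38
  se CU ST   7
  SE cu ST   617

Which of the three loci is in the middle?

The two most frequent reciprocal classes, se CU st and SE cu ST, are the parental types, so the F1 was se CU st / SE cu ST.
The two rarest classes, se CU ST and SE cu st, are the double crossovers. Comparing them with the parentals, only the st allele has switched, so st is the middle locus and the order is se – st – cu.

st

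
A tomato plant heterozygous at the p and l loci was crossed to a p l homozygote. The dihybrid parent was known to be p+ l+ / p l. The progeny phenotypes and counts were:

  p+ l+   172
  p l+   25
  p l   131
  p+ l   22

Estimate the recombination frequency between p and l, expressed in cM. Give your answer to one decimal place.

13.4 cM

The recombinant classes are p+ l and p l+: 22 + 25 = 47.
Recombination frequency = 47/350 = 0.1343 ≈ 13.4%, i.e. 13.4 cM.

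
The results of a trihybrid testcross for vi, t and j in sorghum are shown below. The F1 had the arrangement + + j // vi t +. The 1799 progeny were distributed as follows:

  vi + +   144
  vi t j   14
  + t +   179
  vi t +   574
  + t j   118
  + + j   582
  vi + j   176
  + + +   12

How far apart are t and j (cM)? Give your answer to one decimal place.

16.0 cM

The two rarest classes, + + + and vi t j, are the double crossovers. Comparing them with the parentals, only the j allele has switched, so j is the middle locus and the order is t – j – vi.
Crossovers in the t–j interval produce the single-crossover classes + t j and vi + + (118 + 144 = 262) plus the double crossovers (26).
RF(t–j) = (262 + 26) / 1799 = 288/1799 = 0.1601 → 16.0 cM.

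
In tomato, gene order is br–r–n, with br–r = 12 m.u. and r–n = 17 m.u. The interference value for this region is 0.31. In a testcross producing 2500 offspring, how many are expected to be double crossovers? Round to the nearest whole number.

35

Map distances give recombination frequencies of 0.120 and 0.170 for the two intervals.
With interference 0.31 (so coincidence = 0.69), expected double-crossover frequency = 0.120 × 0.170 × 0.69 = 0.01408.
Expected number = 0.01408 × 2500 = 35.19 ≈ 35.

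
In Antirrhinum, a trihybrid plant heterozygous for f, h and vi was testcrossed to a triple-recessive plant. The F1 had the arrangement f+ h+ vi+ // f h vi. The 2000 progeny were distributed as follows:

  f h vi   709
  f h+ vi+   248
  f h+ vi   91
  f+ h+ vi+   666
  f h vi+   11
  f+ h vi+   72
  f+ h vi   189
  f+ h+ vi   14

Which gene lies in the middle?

vi

The two rarest classes, f+ h+ vi and f h vi+, are the double crossovers. Comparing them with the parentals, only the vi allele has switched, so vi is the middle locus and the order is h – vi – f.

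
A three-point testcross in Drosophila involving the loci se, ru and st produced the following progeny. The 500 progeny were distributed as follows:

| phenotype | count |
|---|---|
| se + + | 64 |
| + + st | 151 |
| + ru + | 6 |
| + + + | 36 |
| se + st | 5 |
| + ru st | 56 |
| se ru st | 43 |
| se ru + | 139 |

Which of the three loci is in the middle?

se

The two most frequent reciprocal classes, se ru + and + + st, are the parental types, so the F1 was se ru + / + + st.
The two rarest classes, + ru + and se + st, are the double crossovers. Comparing them with the parentals, only the se allele has switched, so se is the middle locus and the order is st – se – ru.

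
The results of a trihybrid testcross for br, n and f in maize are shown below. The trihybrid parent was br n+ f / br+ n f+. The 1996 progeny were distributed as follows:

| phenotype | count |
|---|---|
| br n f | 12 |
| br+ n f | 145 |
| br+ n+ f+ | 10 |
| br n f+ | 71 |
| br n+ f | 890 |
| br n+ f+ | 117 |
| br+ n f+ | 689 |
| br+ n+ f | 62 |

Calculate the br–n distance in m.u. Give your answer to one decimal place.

7.8 m.u.

The two rarest classes, br n f and br+ n+ f+, are the double crossovers. Comparing them with the parentals, only the n allele has switched, so n is the middle locus and the order is f – n – br.
Crossovers in the n–br interval produce the single-crossover classes br+ n+ f and br n f+ (62 + 71 = 133) plus the double crossovers (22).
RF(n–br) = (133 + 22) / 1996 = 155/1996 = 0.0777 → 7.8 m.u.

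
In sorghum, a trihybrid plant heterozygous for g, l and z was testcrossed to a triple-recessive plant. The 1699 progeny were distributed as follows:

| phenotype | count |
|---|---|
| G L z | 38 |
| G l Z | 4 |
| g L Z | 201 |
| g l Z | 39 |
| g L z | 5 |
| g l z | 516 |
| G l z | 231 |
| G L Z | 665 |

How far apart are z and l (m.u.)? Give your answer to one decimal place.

The two most frequent reciprocal classes, g l z and G L Z, are the parental types, so the F1 was g l z / G L Z.
The two rarest classes, g L z and G l Z, are the double crossovers. Comparing them with the parentals, only the l allele has switched, so l is the middle locus and the order is g – l – z.
Crossovers in the l–z interval produce the single-crossover classes g l Z and G L z (39 + 38 = 77) plus the double crossovers (9).
RF(l–z) = (77 + 9) / 1699 = 86/1699 = 0.0506 → 5.1 m.u.

5.1 m.u.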